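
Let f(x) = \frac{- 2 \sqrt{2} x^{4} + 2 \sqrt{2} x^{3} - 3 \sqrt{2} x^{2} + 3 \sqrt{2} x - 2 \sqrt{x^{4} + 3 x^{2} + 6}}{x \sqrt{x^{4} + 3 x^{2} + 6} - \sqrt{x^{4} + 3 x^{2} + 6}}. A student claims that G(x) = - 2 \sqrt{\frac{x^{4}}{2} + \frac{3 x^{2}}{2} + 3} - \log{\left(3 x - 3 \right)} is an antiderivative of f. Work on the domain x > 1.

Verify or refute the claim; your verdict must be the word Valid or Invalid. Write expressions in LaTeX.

d/dx[G] = \frac{- 2 \sqrt{2} x^{4} + 2 \sqrt{2} x^{3} - 3 \sqrt{2} x^{2} + 3 \sqrt{2} x - \sqrt{x^{4} + 3 x^{2} + 6}}{x \sqrt{x^{4} + 3 x^{2} + 6} - \sqrt{x^{4} + 3 x^{2} + 6}}
d/dx[G] - f(x) = \frac{1}{x - 1} != 0.

Invalid: d/dx[G] - f = \frac{1}{x - 1}, which is not 0.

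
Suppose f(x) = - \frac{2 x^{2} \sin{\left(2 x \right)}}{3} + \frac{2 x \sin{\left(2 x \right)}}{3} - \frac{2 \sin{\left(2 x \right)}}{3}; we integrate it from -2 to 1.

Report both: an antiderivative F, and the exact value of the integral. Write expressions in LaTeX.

Antiderivative: F(x) = \frac{2 x^{2} \cos{\left(2 x \right)} - 2 x \sin{\left(2 x \right)} - 2 x \cos{\left(2 x \right)} + \sin{\left(2 x \right)} + \cos{\left(2 x \right)}}{6}; value = \frac{5 \sin{\left(4 \right)}}{6} - \frac{\sin{\left(2 \right)}}{6} + \frac{\cos{\left(2 \right)}}{6} - \frac{13 \cos{\left(4 \right)}}{6}

The integrand splits into summands that can be handled one at a time.
F(x) = \frac{2 x^{2} \cos{\left(2 x \right)} - 2 x \sin{\left(2 x \right)} - 2 x \cos{\left(2 x \right)} + \sin{\left(2 x \right)} + \cos{\left(2 x \right)}}{6} is an antiderivative of f.
Check: d/dx[\frac{2 x^{2} \cos{\left(2 x \right)} - 2 x \sin{\left(2 x \right)} - 2 x \cos{\left(2 x \right)} + \sin{\left(2 x \right)} + \cos{\left(2 x \right)}}{6}] = - \frac{2 x^{2} \sin{\left(2 x \right)}}{3} + \frac{2 x \sin{\left(2 x \right)}}{3} - \frac{2 \sin{\left(2 x \right)}}{3} = f(x).
F(1) = - \frac{\sin{\left(2 \right)}}{6} + \frac{\cos{\left(2 \right)}}{6}; F(-2) = \frac{13 \cos{\left(4 \right)}}{6} - \frac{5 \sin{\left(4 \right)}}{6}.
Integral = F(1) - F(-2) = \frac{5 \sin{\left(4 \right)}}{6} - \frac{\sin{\left(2 \right)}}{6} + \frac{\cos{\left(2 \right)}}{6} - \frac{13 \cos{\left(4 \right)}}{6}.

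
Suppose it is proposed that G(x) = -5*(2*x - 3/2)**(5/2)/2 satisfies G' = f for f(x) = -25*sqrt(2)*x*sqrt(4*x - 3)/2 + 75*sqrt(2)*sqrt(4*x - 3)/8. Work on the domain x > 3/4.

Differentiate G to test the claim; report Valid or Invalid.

d/dx[G] = sqrt(2)*(-100*x*sqrt(4*x - 3) + 75*sqrt(4*x - 3))/8
This equals f(x) exactly, so the claim holds.

Valid - the claim checks out under differentiation.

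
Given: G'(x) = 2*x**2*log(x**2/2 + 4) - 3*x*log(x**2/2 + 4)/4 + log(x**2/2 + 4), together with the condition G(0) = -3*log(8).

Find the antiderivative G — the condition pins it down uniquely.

G(x) = -4*x**3/9 + 3*x**2/8 + 26*x/3 + (2*x**3/3 - 3*x**2/8 + x)*log(x**2/2 + 4) - 3*log(x**2 + 8) - 52*sqrt(2)*atan(sqrt(2)*x/4)/3

Integrate term by term and add the pieces.
A general antiderivative is -4*x**3/9 + 3*x**2/8 + 26*x/3 + (2*x**3/3 - 3*x**2/8 + x)*log(x**2/2 + 4) - 3*log(x**2 + 8) - 52*sqrt(2)*atan(sqrt(2)*x/4)/3 + C.
The condition gives C = -3*log(8) - (-3*log(8)) = 0.
So G(x) = -4*x**3/9 + 3*x**2/8 + 26*x/3 + (2*x**3/3 - 3*x**2/8 + x)*log(x**2/2 + 4) - 3*log(x**2 + 8) - 52*sqrt(2)*atan(sqrt(2)*x/4)/3.
Check: d/dx[-4*x**3/9 + 3*x**2/8 + 26*x/3 + (2*x**3/3 - 3*x**2/8 + x)*log(x**2/2 + 4) - 3*log(x**2 + 8) - 52*sqrt(2)*atan(sqrt(2)*x/4)/3] = 2*x**2*log(x**2/2 + 4) - 3*x*log(x**2/2 + 4)/4 + log(x**2/2 + 4) = G'(x).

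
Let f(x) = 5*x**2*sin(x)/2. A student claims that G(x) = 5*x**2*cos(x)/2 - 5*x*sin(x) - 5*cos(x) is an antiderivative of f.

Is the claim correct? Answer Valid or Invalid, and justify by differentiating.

d/dx[G] = -5*x**2*sin(x)/2
d/dx[G] - f(x) = -5*x**2*sin(x) != 0.

Invalid: d/dx[G] - f = -5*x**2*sin(x), which is not 0.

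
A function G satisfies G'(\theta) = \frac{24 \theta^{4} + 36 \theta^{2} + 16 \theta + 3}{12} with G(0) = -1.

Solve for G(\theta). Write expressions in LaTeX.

G(\theta) = \frac{2 \theta^{5}}{5} + \theta^{3} + \frac{2 \theta^{2}}{3} + \frac{\theta}{4} - 1

The proposed G(\theta) is checked by its d/d\theta: the result must match the given G'(\theta).
A general antiderivative is \frac{2 \theta^{5}}{5} + \theta^{3} + \frac{2 \theta^{2}}{3} + \frac{\theta}{4} + C.
The condition gives C = -1 - (0) = -1.
So G(\theta) = \frac{2 \theta^{5}}{5} + \theta^{3} + \frac{2 \theta^{2}}{3} + \frac{\theta}{4} - 1.
Check: d/d\theta[\frac{2 \theta^{5}}{5} + \theta^{3} + \frac{2 \theta^{2}}{3} + \frac{\theta}{4} - 1] = 2 \theta^{4} + 3 \theta^{2} + \frac{4 \theta}{3} + \frac{1}{4}, which equals G'(\theta).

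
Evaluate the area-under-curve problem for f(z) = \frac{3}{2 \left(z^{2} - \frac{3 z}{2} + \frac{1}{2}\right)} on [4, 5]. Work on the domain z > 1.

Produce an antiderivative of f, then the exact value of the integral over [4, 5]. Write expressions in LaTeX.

The denominator factors as \left(z - 1\right) \left(2 z - 1\right); partial fractions split f into directly integrable pieces: - \frac{6}{2 z - 1} + \frac{3}{z - 1}.
F(z) = 3 \log{\left(z - 1 \right)} - 3 \log{\left(z - \frac{1}{2} \right)} is an antiderivative of f.
Check: d/dz[3 \log{\left(z - 1 \right)} - 3 \log{\left(z - \frac{1}{2} \right)}] = \frac{3}{2 z^{2} - 3 z + 1}, which equals f(z).
F(5) = - 3 \log{\left(\frac{9}{2} \right)} + 3 \log{\left(4 \right)}; F(4) = - 3 \log{\left(\frac{7}{2} \right)} + 3 \log{\left(3 \right)}.
Integral = F(5) - F(4) = - 3 \log{\left(\frac{9}{2} \right)} - 3 \log{\left(3 \right)} + 3 \log{\left(\frac{7}{2} \right)} + 3 \log{\left(4 \right)}.

Antiderivative: F(z) = 3 \log{\left(z - 1 \right)} - 3 \log{\left(z - \frac{1}{2} \right)}; value = - 3 \log{\left(\frac{9}{2} \right)} - 3 \log{\left(3 \right)} + 3 \log{\left(\frac{7}{2} \right)} + 3 \log{\left(4 \right)}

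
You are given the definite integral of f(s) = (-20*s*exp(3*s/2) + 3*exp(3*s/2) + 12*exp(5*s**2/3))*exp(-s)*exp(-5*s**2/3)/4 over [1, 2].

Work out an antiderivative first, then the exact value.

Antiderivative: F(s) = 3*exp(-5*s**2/3 + s/2)/2 - 3*exp(-s); value = -3*exp(-7/6)/2 - 3*exp(-2) + 3*exp(-17/3)/2 + 3*exp(-1)

Differentiate the proposed F(s) back; it has to land on f(s) exactly.
F(s) = 3*exp(-5*s**2/3 + s/2)/2 - 3*exp(-s) is an antiderivative of f.
Check: d/ds[3*exp(-5*s**2/3 + s/2)/2 - 3*exp(-s)] = (-20*s*exp(3*s/2)*exp(-5*s**2/3) + 3*exp(3*s/2)*exp(-5*s**2/3) + 12)*exp(-s)/4, which equals f(s).
F(2) = -3*exp(-2) + 3*exp(-17/3)/2; F(1) = -3*exp(-1) + 3*exp(-7/6)/2.
Integral = F(2) - F(1) = -3*exp(-7/6)/2 - 3*exp(-2) + 3*exp(-17/3)/2 + 3*exp(-1).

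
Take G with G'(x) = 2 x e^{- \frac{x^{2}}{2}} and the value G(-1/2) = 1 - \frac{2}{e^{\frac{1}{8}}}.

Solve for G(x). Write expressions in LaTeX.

G'(x) matches the chain-rule pattern g'(h)*h' with inner function h(x) = - \frac{x^{2}}{2}; substituting u = h(x) collapses the integral.
A general antiderivative is - 2 e^{- \frac{x^{2}}{2}} + C.
The condition gives C = 1 - \frac{2}{e^{\frac{1}{8}}} - (- \frac{2}{e^{\frac{1}{8}}}) = 1.
So G(x) = 1 - 2 e^{- \frac{x^{2}}{2}}.
Check: d/dx[1 - 2 e^{- \frac{x^{2}}{2}}] = 2 x e^{- \frac{x^{2}}{2}} = G'(x).

G(x) = 1 - 2 e^{- \frac{x^{2}}{2}}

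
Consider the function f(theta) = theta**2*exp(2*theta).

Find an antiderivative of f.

f has the shape u'v + uv' for u = theta**2/2 - theta/2 + 1/4 and v = exp(2*theta) — it is the derivative of the product u*v.
Check: d/dtheta[(2*theta**2 - 2*theta + 1)*exp(2*theta)/4] = theta**2*exp(2*theta) = f(theta).

An antiderivative is F(theta) = (2*theta**2 - 2*theta + 1)*exp(2*theta)/4.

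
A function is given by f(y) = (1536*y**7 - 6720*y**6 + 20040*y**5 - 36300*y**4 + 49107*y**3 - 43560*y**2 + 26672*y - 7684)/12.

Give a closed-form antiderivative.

A first test for any F(y): its y-derivative must equal f(y) identically.
Check: d/dy[(768*y**8 - 3840*y**7 + 13360*y**6 - 29040*y**5 + 49107*y**4 - 58080*y**3 + 53344*y**2 - 30736*y + 12368)/48] = 128*y**7 - 560*y**6 + 1670*y**5 - 3025*y**4 + 16369*y**3/4 - 3630*y**2 + 6668*y/3 - 1921/3, which equals f(y).

An antiderivative is F(y) = (768*y**8 - 3840*y**7 + 13360*y**6 - 29040*y**5 + 49107*y**4 - 58080*y**3 + 53344*y**2 - 30736*y + 12368)/48.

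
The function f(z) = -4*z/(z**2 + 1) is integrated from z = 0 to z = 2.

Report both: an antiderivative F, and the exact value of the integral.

Antiderivative: F(z) = -2*log(2*z**2 + 2); value = -2*log(10) + 2*log(2)

The substitution u = 2*z**2 + 2 works: f is exactly (dF/du)*(du/dz) for that inner function.
F(z) = -2*log(2*z**2 + 2) is an antiderivative of f.
Check: d/dz[-2*log(2*z**2 + 2)] = -4*z/(z**2 + 1) = f(z).
F(2) = -2*log(10); F(0) = -2*log(2).
Integral = F(2) - F(0) = -2*log(10) + 2*log(2).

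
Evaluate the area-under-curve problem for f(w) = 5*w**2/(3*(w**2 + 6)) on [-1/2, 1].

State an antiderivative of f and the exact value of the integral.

Antiderivative: F(w) = 5*(w - sqrt(6)*atan(sqrt(6)*w/6))/3; value = -5*sqrt(6)*atan(sqrt(6)/6)/3 - 5*sqrt(6)*atan(sqrt(6)/12)/3 + 5/2

For F(w) to be correct the identity F'(w) - f(w) = 0 must hold.
F(w) = 5*(w - sqrt(6)*atan(sqrt(6)*w/6))/3 is an antiderivative of f.
Check: d/dw[5*(w - sqrt(6)*atan(sqrt(6)*w/6))/3] = 5*w**2/(3*w**2 + 18), which equals f(w).
F(1) = -5*sqrt(6)*atan(sqrt(6)/6)/3 + 5/3; F(-1/2) = -5/6 + 5*sqrt(6)*atan(sqrt(6)/12)/3.
Integral = F(1) - F(-1/2) = -5*sqrt(6)*atan(sqrt(6)/6)/3 - 5*sqrt(6)*atan(sqrt(6)/12)/3 + 5/2.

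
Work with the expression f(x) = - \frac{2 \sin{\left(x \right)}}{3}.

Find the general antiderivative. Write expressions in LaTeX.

An antiderivative F(x) passes only if d/dx[F] lands on f(x) exactly.
Check: d/dx[\frac{2 \cos{\left(x \right)}}{3}] = - \frac{2 \sin{\left(x \right)}}{3} = f(x).

F(x) = \frac{2 \cos{\left(x \right)}}{3} + C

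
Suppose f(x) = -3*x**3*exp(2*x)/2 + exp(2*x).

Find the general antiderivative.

f has the shape u'v + uv' for u = -3*x**3/4 + 9*x**2/8 - 9*x/8 + 17/16 and v = exp(2*x) — it is the derivative of the product u*v.
Check: d/dx[(-12*x**3 + 18*x**2 - 18*x + 17)*exp(2*x)/16] = -3*x**3*exp(2*x)/2 + exp(2*x) = f(x).

F(x) = (-12*x**3 + 18*x**2 - 18*x + 17)*exp(2*x)/16 + C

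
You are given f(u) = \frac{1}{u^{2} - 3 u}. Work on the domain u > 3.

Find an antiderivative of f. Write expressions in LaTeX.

An antiderivative is F(u) = - \frac{\log{\left(u \right)}}{3} + \frac{\log{\left(u - 3 \right)}}{3}.

Factor the denominator (u \left(u - 3\right)) and decompose: f = \frac{1}{3 \left(u - 3\right)} - \frac{1}{3 u}; each piece integrates to a log, atan, or power term.
Check: d/du[- \frac{\log{\left(u \right)}}{3} + \frac{\log{\left(u - 3 \right)}}{3}] = \frac{1}{u^{2} - 3 u} = f(u).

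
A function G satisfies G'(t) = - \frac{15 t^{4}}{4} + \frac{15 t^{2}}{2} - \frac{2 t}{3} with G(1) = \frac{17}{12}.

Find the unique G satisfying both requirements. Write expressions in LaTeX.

Integrate term by term and add the pieces.
A general antiderivative is - \frac{3 t^{5}}{4} + \frac{5 t^{3}}{2} - \frac{t^{2}}{3} + C.
The condition gives C = \frac{17}{12} - (\frac{17}{12}) = 0.
So G(t) = \frac{t^{2} \left(- 9 t^{3} + 30 t - 4\right)}{12}.
Check: d/dt[\frac{t^{2} \left(- 9 t^{3} + 30 t - 4\right)}{12}] = - \frac{15 t^{4}}{4} + \frac{15 t^{2}}{2} - \frac{2 t}{3} = G'(t).

G(t) = \frac{t^{2} \left(- 9 t^{3} + 30 t - 4\right)}{12}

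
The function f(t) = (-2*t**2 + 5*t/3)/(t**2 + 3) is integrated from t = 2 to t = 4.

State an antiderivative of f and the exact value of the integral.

Differentiate the proposed F(t) back; it has to land on f(t) exactly.
F(t) = -(12*t - 5*log(t**2 + 3) - 12*sqrt(3)*atan(sqrt(3)*t/3))/6 is an antiderivative of f.
Check: d/dt[-(12*t - 5*log(t**2 + 3) - 12*sqrt(3)*atan(sqrt(3)*t/3))/6] = (-6*t**2 + 5*t)/(3*t**2 + 9), which equals f(t).
F(4) = -8 + 5*log(19)/6 + 2*sqrt(3)*atan(4*sqrt(3)/3); F(2) = -4 + 5*log(7)/6 + 2*sqrt(3)*atan(2*sqrt(3)/3).
Integral = F(4) - F(2) = -4 - 2*sqrt(3)*atan(2*sqrt(3)/3) - 5*log(7)/6 + 5*log(19)/6 + 2*sqrt(3)*atan(4*sqrt(3)/3).

Antiderivative: F(t) = -(12*t - 5*log(t**2 + 3) - 12*sqrt(3)*atan(sqrt(3)*t/3))/6; value = -4 - 2*sqrt(3)*atan(2*sqrt(3)/3) - 5*log(7)/6 + 5*log(19)/6 + 2*sqrt(3)*atan(4*sqrt(3)/3)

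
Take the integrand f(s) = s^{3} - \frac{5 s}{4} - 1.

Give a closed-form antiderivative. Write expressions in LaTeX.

The integrand splits into summands that can be handled one at a time.
Check: d/ds[\frac{s^{4}}{4} - \frac{5 s^{2}}{8} - s] = s^{3} - \frac{5 s}{4} - 1 = f(s).

An antiderivative is F(s) = \frac{s^{4}}{4} - \frac{5 s^{2}}{8} - s.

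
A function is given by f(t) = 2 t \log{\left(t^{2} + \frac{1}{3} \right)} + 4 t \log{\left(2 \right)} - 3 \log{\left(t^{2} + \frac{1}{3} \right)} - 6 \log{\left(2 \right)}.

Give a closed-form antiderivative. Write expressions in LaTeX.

The integrand splits into summands that can be handled one at a time.
Check: d/dt[\frac{3 t^{2} \log{\left(4 t^{2} + \frac{4}{3} \right)} - 3 t^{2} - 9 t \log{\left(4 t^{2} + \frac{4}{3} \right)} + 18 t + \log{\left(t^{2} + \frac{1}{3} \right)} - 6 \sqrt{3} \operatorname{atan}{\left(\sqrt{3} t \right)}}{3}] = 2 t \log{\left(t^{2} + \frac{1}{3} \right)} + 4 t \log{\left(2 \right)} - 3 \log{\left(t^{2} + \frac{1}{3} \right)} - 6 \log{\left(2 \right)} = f(t).

An antiderivative is F(t) = \frac{3 t^{2} \log{\left(4 t^{2} + \frac{4}{3} \right)} - 3 t^{2} - 9 t \log{\left(4 t^{2} + \frac{4}{3} \right)} + 18 t + \log{\left(t^{2} + \frac{1}{3} \right)} - 6 \sqrt{3} \operatorname{atan}{\left(\sqrt{3} t \right)}}{3}.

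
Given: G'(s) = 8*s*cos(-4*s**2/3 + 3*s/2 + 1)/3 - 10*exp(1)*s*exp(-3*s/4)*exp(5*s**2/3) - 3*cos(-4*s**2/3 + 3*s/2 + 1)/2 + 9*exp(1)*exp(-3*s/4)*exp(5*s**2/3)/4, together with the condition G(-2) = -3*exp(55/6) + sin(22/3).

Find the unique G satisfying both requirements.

Integrate term by term and add the pieces.
A general antiderivative is -3*exp(5*s**2/3 - 3*s/4 + 1) - sin(-4*s**2/3 + 3*s/2 + 1) + C.
The condition gives C = -3*exp(55/6) + sin(22/3) - (-3*exp(55/6) + sin(22/3)) = 0.
So G(s) = -sin(-4*s**2/3 + 3*s/2 + 1) - 3*exp(1)*exp(-3*s/4)*exp(5*s**2/3).
Check: d/ds[-sin(-4*s**2/3 + 3*s/2 + 1) - 3*exp(1)*exp(-3*s/4)*exp(5*s**2/3)] = (32*s*exp(3*s/4)*cos(-4*s**2/3 + 3*s/2 + 1) - 120*exp(1)*s*exp(5*s**2/3) - 18*exp(3*s/4)*cos(-4*s**2/3 + 3*s/2 + 1) + 27*exp(1)*exp(5*s**2/3))*exp(-3*s/4)/12, which equals G'(s).

G(s) = -sin(-4*s**2/3 + 3*s/2 + 1) - 3*exp(1)*exp(-3*s/4)*exp(5*s**2/3)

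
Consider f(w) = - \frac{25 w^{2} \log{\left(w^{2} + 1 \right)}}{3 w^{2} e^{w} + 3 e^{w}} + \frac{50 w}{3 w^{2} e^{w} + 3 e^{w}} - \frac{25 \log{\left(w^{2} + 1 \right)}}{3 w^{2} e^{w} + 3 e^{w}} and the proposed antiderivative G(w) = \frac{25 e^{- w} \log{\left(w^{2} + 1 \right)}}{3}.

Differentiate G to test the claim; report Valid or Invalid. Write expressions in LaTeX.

d/dw[G] = \frac{- 25 w^{2} \log{\left(w^{2} + 1 \right)} + 50 w - 25 \log{\left(w^{2} + 1 \right)}}{3 w^{2} e^{w} + 3 e^{w}}
This equals f(w) exactly, so the claim holds.

Valid. The derivative of G reproduces f.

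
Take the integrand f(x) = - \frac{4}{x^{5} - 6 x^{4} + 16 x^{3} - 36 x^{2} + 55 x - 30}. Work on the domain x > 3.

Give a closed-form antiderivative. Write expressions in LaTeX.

An antiderivative is F(x) = - \frac{\log{\left(x - 3 \right)}}{7} + \frac{4 \log{\left(x - 2 \right)}}{9} - \frac{\log{\left(x - 1 \right)}}{3} + \frac{\log{\left(x^{2} + 5 \right)}}{63} - \frac{8 \sqrt{5} \operatorname{atan}{\left(\frac{\sqrt{5} x}{5} \right)}}{315}.

The denominator factors as \left(x - 3\right) \left(x - 2\right) \left(x - 1\right) \left(x^{2} + 5\right); partial fractions split f into directly integrable pieces: \frac{2 \left(x - 4\right)}{63 \left(x^{2} + 5\right)} - \frac{1}{3 \left(x - 1\right)} + \frac{4}{9 \left(x - 2\right)} - \frac{1}{7 \left(x - 3\right)}.
Check: d/dx[- \frac{\log{\left(x - 3 \right)}}{7} + \frac{4 \log{\left(x - 2 \right)}}{9} - \frac{\log{\left(x - 1 \right)}}{3} + \frac{\log{\left(x^{2} + 5 \right)}}{63} - \frac{8 \sqrt{5} \operatorname{atan}{\left(\frac{\sqrt{5} x}{5} \right)}}{315}] = - \frac{4}{x^{5} - 6 x^{4} + 16 x^{3} - 36 x^{2} + 55 x - 30} = f(x).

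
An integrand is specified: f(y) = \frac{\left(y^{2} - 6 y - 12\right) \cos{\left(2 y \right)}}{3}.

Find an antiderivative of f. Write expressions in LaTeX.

Check any antiderivative F(y) by computing F'(y) and comparing it with f(y).
Check: d/dy[\frac{y^{2} \sin{\left(2 y \right)}}{6} - y \sin{\left(2 y \right)} + \frac{y \cos{\left(2 y \right)}}{6} - \frac{25 \sin{\left(2 y \right)}}{12} - \frac{\cos{\left(2 y \right)}}{2}] = \frac{y^{2} \cos{\left(2 y \right)}}{3} - 2 y \cos{\left(2 y \right)} - 4 \cos{\left(2 y \right)}, which equals f(y).

An antiderivative is F(y) = \frac{y^{2} \sin{\left(2 y \right)}}{6} - y \sin{\left(2 y \right)} + \frac{y \cos{\left(2 y \right)}}{6} - \frac{25 \sin{\left(2 y \right)}}{12} - \frac{\cos{\left(2 y \right)}}{2}.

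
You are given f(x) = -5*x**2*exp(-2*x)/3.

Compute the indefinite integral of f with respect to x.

f has the shape u'v + uv' for u = 5*x**2/6 + 5*x/6 + 5/12 and v = exp(-2*x) — it is the derivative of the product u*v.
Check: d/dx[5*(2*x**2 + 2*x + 1)*exp(-2*x)/12] = -5*x**2*exp(-2*x)/3 = f(x).

F(x) = 5*(2*x**2 + 2*x + 1)*exp(-2*x)/12 + C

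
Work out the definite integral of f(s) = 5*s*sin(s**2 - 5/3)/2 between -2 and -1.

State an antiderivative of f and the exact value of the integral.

f matches the chain-rule pattern g'(h)*h' with inner function h(s) = s**2 - 5/3; substituting u = h(s) collapses the integral.
F(s) = -5*cos(s**2 - 5/3)/4 is an antiderivative of f.
Check: d/ds[-5*cos(s**2 - 5/3)/4] = 5*s*sin(s**2 - 5/3)/2 = f(s).
F(-1) = -5*cos(2/3)/4; F(-2) = -5*cos(7/3)/4.
Integral = F(-1) - F(-2) = -5*cos(2/3)/4 + 5*cos(7/3)/4.

Antiderivative: F(s) = -5*cos(s**2 - 5/3)/4; value = -5*cos(2/3)/4 + 5*cos(7/3)/4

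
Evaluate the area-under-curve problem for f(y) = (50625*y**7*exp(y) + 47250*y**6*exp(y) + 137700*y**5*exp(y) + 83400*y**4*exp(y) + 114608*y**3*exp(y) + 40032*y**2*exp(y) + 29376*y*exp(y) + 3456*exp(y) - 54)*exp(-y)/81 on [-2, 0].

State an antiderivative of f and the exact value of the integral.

Recover f(y) by differentiating a candidate F(y); any mismatch rules it out.
F(y) = (50625*y**8*exp(y) + 54000*y**7*exp(y) + 183600*y**6*exp(y) + 133440*y**5*exp(y) + 229216*y**4*exp(y) + 106752*y**3*exp(y) + 117504*y**2*exp(y) + 27648*y*exp(y) + 20736*exp(y) + 432)*exp(-y)/648 is an antiderivative of f.
Check: d/dy[(50625*y**8*exp(y) + 54000*y**7*exp(y) + 183600*y**6*exp(y) + 133440*y**5*exp(y) + 229216*y**4*exp(y) + 106752*y**3*exp(y) + 117504*y**2*exp(y) + 27648*y*exp(y) + 20736*exp(y) + 432)*exp(-y)/648] = (50625*y**7*exp(y) + 47250*y**6*exp(y) + 137700*y**5*exp(y) + 83400*y**4*exp(y) + 114608*y**3*exp(y) + 40032*y**2*exp(y) + 29376*y*exp(y) + 3456*exp(y) - 54)*exp(-y)/81 = f(y).
F(0) = 98/3; F(-2) = 2*exp(2)/3 + 2097152/81.
Integral = F(0) - F(-2) = -2094506/81 - 2*exp(2)/3.

Antiderivative: F(y) = (50625*y**8*exp(y) + 54000*y**7*exp(y) + 183600*y**6*exp(y) + 133440*y**5*exp(y) + 229216*y**4*exp(y) + 106752*y**3*exp(y) + 117504*y**2*exp(y) + 27648*y*exp(y) + 20736*exp(y) + 432)*exp(-y)/648; value = -2094506/81 - 2*exp(2)/3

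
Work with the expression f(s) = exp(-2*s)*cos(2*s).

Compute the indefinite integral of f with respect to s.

An antiderivative F(s) passes only if d/ds[F] lands on f(s) exactly.
Check: d/ds[exp(-2*s)*sin(2*s)/4 - exp(-2*s)*cos(2*s)/4] = exp(-2*s)*cos(2*s) = f(s).

F(s) = exp(-2*s)*sin(2*s)/4 - exp(-2*s)*cos(2*s)/4 + C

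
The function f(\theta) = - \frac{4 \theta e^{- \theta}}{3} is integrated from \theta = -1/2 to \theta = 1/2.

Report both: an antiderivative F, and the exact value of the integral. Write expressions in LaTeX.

Recognize the product-rule pattern: f = u'v + uv' with u = \frac{4 \theta}{3} + \frac{4}{3}, v = e^{- \theta}, so integration by parts undoes it.
F(\theta) = \frac{4 \left(\theta + 1\right) e^{- \theta}}{3} is an antiderivative of f.
Check: d/d\theta[\frac{4 \left(\theta + 1\right) e^{- \theta}}{3}] = - \frac{4 \theta e^{- \theta}}{3} = f(\theta).
F(1/2) = \frac{2}{e^{\frac{1}{2}}}; F(-1/2) = \frac{2 e^{\frac{1}{2}}}{3}.
Integral = F(1/2) - F(-1/2) = - \frac{2 e^{\frac{1}{2}}}{3} + \frac{2}{e^{\frac{1}{2}}}.

Antiderivative: F(\theta) = \frac{4 \left(\theta + 1\right) e^{- \theta}}{3}; value = - \frac{2 e^{\frac{1}{2}}}{3} + \frac{2}{e^{\frac{1}{2}}}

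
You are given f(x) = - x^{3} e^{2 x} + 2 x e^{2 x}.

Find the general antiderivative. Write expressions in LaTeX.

F(x) = - \frac{x^{3} e^{2 x}}{2} + \frac{3 x^{2} e^{2 x}}{4} + \frac{x e^{2 x}}{4} - \frac{e^{2 x}}{8} + C

f has the shape u'v + uv' for u = - \frac{x^{3}}{2} + \frac{3 x^{2}}{4} + \frac{x}{4} - \frac{1}{8} and v = e^{2 x} — it is the derivative of the product u*v.
Check: d/dx[- \frac{x^{3} e^{2 x}}{2} + \frac{3 x^{2} e^{2 x}}{4} + \frac{x e^{2 x}}{4} - \frac{e^{2 x}}{8}] = - x^{3} e^{2 x} + 2 x e^{2 x} = f(x).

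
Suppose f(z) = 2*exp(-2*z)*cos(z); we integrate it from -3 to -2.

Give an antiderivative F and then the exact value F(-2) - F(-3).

For F(z) to be correct the identity F'(z) - f(z) = 0 must hold.
F(z) = 2*exp(-2*z)*sin(z)/5 - 4*exp(-2*z)*cos(z)/5 is an antiderivative of f.
Check: d/dz[2*exp(-2*z)*sin(z)/5 - 4*exp(-2*z)*cos(z)/5] = 2*exp(-2*z)*cos(z) = f(z).
F(-2) = -2*exp(4)*sin(2)/5 - 4*exp(4)*cos(2)/5; F(-3) = -2*exp(6)*sin(3)/5 - 4*exp(6)*cos(3)/5.
Integral = F(-2) - F(-3) = 4*exp(6)*cos(3)/5 - 2*exp(4)*sin(2)/5 - 4*exp(4)*cos(2)/5 + 2*exp(6)*sin(3)/5.

Antiderivative: F(z) = 2*exp(-2*z)*sin(z)/5 - 4*exp(-2*z)*cos(z)/5; value = 4*exp(6)*cos(3)/5 - 2*exp(4)*sin(2)/5 - 4*exp(4)*cos(2)/5 + 2*exp(6)*sin(3)/5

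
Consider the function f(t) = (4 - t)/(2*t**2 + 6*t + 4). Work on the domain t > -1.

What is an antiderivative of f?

Factor the denominator (2*(t + 1)*(t + 2)) and decompose: f = -3/(t + 2) + 5/(2*(t + 1)); each piece integrates to a log, atan, or power term.
Check: d/dt[(5*log(t + 1) - 6*log(t + 2))/2] = (4 - t)/(2*t**2 + 6*t + 4) = f(t).

An antiderivative is F(t) = (5*log(t + 1) - 6*log(t + 2))/2.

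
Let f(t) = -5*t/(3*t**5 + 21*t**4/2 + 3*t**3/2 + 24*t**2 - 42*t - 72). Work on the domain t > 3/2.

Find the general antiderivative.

F(t) = (-72*log(t - 3/2) - 110*log(t + 1) + 50*log(t + 4) + 66*log(t**2 + 4) + 99*atan(t/2))/2475 + C

The denominator factors as 3*(t + 1)*(t + 4)*(2*t - 3)*(t**2 + 4); partial fractions split f into directly integrable pieces: 2*(2*t + 3)/(75*(t**2 + 4)) - 16/(275*(2*t - 3)) + 2/(99*(t + 4)) - 2/(45*(t + 1)).
Check: d/dt[(-72*log(t - 3/2) - 110*log(t + 1) + 50*log(t + 4) + 66*log(t**2 + 4) + 99*atan(t/2))/2475] = -10*t/(6*t**5 + 21*t**4 + 3*t**3 + 48*t**2 - 84*t - 144), which equals f(t).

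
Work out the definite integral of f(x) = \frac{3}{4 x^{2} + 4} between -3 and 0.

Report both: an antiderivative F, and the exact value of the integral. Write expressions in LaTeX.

Antiderivative: F(x) = \frac{3 \operatorname{atan}{\left(x \right)}}{4}; value = \frac{3 \operatorname{atan}{\left(3 \right)}}{4}

Recover f(x) by differentiating a candidate F(x); any mismatch rules it out.
F(x) = \frac{3 \operatorname{atan}{\left(x \right)}}{4} is an antiderivative of f.
Check: d/dx[\frac{3 \operatorname{atan}{\left(x \right)}}{4}] = \frac{3}{4 x^{2} + 4} = f(x).
F(0) = 0; F(-3) = - \frac{3 \operatorname{atan}{\left(3 \right)}}{4}.
Integral = F(0) - F(-3) = \frac{3 \operatorname{atan}{\left(3 \right)}}{4}.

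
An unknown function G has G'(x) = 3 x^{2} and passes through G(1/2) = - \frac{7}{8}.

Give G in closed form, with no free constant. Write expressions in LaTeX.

G(x) = x^{3} - 1

Whatever form G(x) takes, its d/dx must return the stated G'(x).
A general antiderivative is x^{3} + C.
The condition gives C = - \frac{7}{8} - (\frac{1}{8}) = -1.
So G(x) = x^{3} - 1.
Check: d/dx[x^{3} - 1] = 3 x^{2} = G'(x).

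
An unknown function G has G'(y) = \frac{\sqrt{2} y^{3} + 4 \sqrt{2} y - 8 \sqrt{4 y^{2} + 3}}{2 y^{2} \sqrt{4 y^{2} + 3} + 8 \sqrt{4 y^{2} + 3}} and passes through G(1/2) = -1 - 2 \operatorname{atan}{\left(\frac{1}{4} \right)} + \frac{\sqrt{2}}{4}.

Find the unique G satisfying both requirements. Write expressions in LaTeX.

The proposed G(y) is checked by its d/dy: the result must match the given G'(y).
A general antiderivative is \frac{\sqrt{2 y^{2} + \frac{3}{2}}}{4} - 2 \operatorname{atan}{\left(\frac{y}{2} \right)} + C.
The condition gives C = -1 - 2 \operatorname{atan}{\left(\frac{1}{4} \right)} + \frac{\sqrt{2}}{4} - (- 2 \operatorname{atan}{\left(\frac{1}{4} \right)} + \frac{\sqrt{2}}{4}) = -1.
So G(y) = - \frac{- \sqrt{2} \sqrt{4 y^{2} + 3} + 16 \operatorname{atan}{\left(\frac{y}{2} \right)} + 8}{8}.
Check: d/dy[- \frac{- \sqrt{2} \sqrt{4 y^{2} + 3} + 16 \operatorname{atan}{\left(\frac{y}{2} \right)} + 8}{8}] = \frac{\sqrt{2} y^{3} + 4 \sqrt{2} y - 8 \sqrt{4 y^{2} + 3}}{2 y^{2} \sqrt{4 y^{2} + 3} + 8 \sqrt{4 y^{2} + 3}} = G'(y).

G(y) = - \frac{- \sqrt{2} \sqrt{4 y^{2} + 3} + 16 \operatorname{atan}{\left(\frac{y}{2} \right)} + 8}{8}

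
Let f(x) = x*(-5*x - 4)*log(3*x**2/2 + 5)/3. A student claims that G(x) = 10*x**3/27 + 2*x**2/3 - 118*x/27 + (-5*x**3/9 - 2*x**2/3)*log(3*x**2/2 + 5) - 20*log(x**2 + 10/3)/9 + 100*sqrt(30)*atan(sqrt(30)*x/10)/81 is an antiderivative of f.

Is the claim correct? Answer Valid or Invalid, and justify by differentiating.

Invalid: d/dx[G] - f = -2/3, which is not 0.

d/dx[G] = -5*x**2*log(3*x**2/2 + 5)/3 - 4*x*log(3*x**2/2 + 5)/3 - 2/3
d/dx[G] - f(x) = -2/3 != 0.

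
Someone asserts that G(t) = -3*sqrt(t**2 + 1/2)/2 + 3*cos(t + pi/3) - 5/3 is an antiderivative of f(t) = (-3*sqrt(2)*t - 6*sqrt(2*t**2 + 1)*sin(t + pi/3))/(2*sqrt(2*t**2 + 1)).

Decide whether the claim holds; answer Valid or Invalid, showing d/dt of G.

Valid. The derivative of G reproduces f.

d/dt[G] = (-3*sqrt(2)*t - 6*sqrt(2*t**2 + 1)*sin(t + pi/3))/(2*sqrt(2*t**2 + 1))
This equals f(t) exactly, so the claim holds.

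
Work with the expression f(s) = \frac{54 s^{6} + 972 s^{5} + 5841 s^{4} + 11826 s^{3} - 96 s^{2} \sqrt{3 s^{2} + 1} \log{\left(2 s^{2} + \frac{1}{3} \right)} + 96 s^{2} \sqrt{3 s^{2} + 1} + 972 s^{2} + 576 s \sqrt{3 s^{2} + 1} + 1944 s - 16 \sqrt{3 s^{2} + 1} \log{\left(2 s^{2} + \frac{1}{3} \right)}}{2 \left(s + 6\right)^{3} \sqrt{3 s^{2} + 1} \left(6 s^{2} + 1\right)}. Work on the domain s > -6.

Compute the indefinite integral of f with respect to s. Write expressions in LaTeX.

Any candidate F(s) must reproduce f(s) exactly when differentiated.
Check: d/ds[\frac{3 \sqrt{3 s^{2} + 1}}{2} + \frac{4 \log{\left(2 s^{2} + \frac{1}{3} \right)}}{\left(s + 6\right)^{2}}] = \frac{54 s^{6} + 972 s^{5} + 5841 s^{4} + 11826 s^{3} - 96 s^{2} \sqrt{3 s^{2} + 1} \log{\left(2 s^{2} + \frac{1}{3} \right)} + 96 s^{2} \sqrt{3 s^{2} + 1} + 972 s^{2} + 576 s \sqrt{3 s^{2} + 1} + 1944 s - 16 \sqrt{3 s^{2} + 1} \log{\left(2 s^{2} + \frac{1}{3} \right)}}{12 s^{5} \sqrt{3 s^{2} + 1} + 216 s^{4} \sqrt{3 s^{2} + 1} + 1298 s^{3} \sqrt{3 s^{2} + 1} + 2628 s^{2} \sqrt{3 s^{2} + 1} + 216 s \sqrt{3 s^{2} + 1} + 432 \sqrt{3 s^{2} + 1}}, which equals f(s).

F(s) = \frac{3 \sqrt{3 s^{2} + 1}}{2} + \frac{4 \log{\left(2 s^{2} + \frac{1}{3} \right)}}{\left(s + 6\right)^{2}} + C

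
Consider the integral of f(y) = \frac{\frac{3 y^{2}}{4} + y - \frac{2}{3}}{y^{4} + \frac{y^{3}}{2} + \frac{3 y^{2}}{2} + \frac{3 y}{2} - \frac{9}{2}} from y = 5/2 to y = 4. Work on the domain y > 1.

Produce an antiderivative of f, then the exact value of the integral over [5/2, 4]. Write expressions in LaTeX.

The denominator factors as 6 \left(y - 1\right) \left(2 y + 3\right) \left(y^{2} + 3\right); partial fractions split f into directly integrable pieces: - \frac{73 y - 351}{504 \left(y^{2} + 3\right)} + \frac{23}{315 \left(2 y + 3\right)} + \frac{13}{120 \left(y - 1\right)}.
F(y) = \frac{13 \log{\left(y - 1 \right)}}{120} + \frac{23 \log{\left(y + \frac{3}{2} \right)}}{630} - \frac{73 \log{\left(y^{2} + 3 \right)}}{1008} + \frac{13 \sqrt{3} \operatorname{atan}{\left(\frac{\sqrt{3} y}{3} \right)}}{56} is an antiderivative of f.
Check: d/dy[\frac{13 \log{\left(y - 1 \right)}}{120} + \frac{23 \log{\left(y + \frac{3}{2} \right)}}{630} - \frac{73 \log{\left(y^{2} + 3 \right)}}{1008} + \frac{13 \sqrt{3} \operatorname{atan}{\left(\frac{\sqrt{3} y}{3} \right)}}{56}] = \frac{9 y^{2} + 12 y - 8}{12 y^{4} + 6 y^{3} + 18 y^{2} + 18 y - 54}, which equals f(y).
F(4) = - \frac{73 \log{\left(19 \right)}}{1008} + \frac{23 \log{\left(\frac{11}{2} \right)}}{630} + \frac{13 \log{\left(3 \right)}}{120} + \frac{13 \sqrt{3} \operatorname{atan}{\left(\frac{4 \sqrt{3}}{3} \right)}}{56}; F(5/2) = - \frac{73 \log{\left(\frac{37}{4} \right)}}{1008} + \frac{13 \log{\left(\frac{3}{2} \right)}}{120} + \frac{23 \log{\left(4 \right)}}{630} + \frac{13 \sqrt{3} \operatorname{atan}{\left(\frac{5 \sqrt{3}}{6} \right)}}{56}.
Integral = F(4) - F(5/2) = - \frac{13 \sqrt{3} \operatorname{atan}{\left(\frac{5 \sqrt{3}}{6} \right)}}{56} - \frac{73 \log{\left(19 \right)}}{1008} - \frac{23 \log{\left(4 \right)}}{630} - \frac{13 \log{\left(\frac{3}{2} \right)}}{120} + \frac{23 \log{\left(\frac{11}{2} \right)}}{630} + \frac{13 \log{\left(3 \right)}}{120} + \frac{73 \log{\left(\frac{37}{4} \right)}}{1008} + \frac{13 \sqrt{3} \operatorname{atan}{\left(\frac{4 \sqrt{3}}{3} \right)}}{56}.

Antiderivative: F(y) = \frac{13 \log{\left(y - 1 \right)}}{120} + \frac{23 \log{\left(y + \frac{3}{2} \right)}}{630} - \frac{73 \log{\left(y^{2} + 3 \right)}}{1008} + \frac{13 \sqrt{3} \operatorname{atan}{\left(\frac{\sqrt{3} y}{3} \right)}}{56}; value = - \frac{13 \sqrt{3} \operatorname{atan}{\left(\frac{5 \sqrt{3}}{6} \right)}}{56} - \frac{73 \log{\left(19 \right)}}{1008} - \frac{23 \log{\left(4 \right)}}{630} - \frac{13 \log{\left(\frac{3}{2} \right)}}{120} + \frac{23 \log{\left(\frac{11}{2} \right)}}{630} + \frac{13 \log{\left(3 \right)}}{120} + \frac{73 \log{\left(\frac{37}{4} \right)}}{1008} + \frac{13 \sqrt{3} \operatorname{atan}{\left(\frac{4 \sqrt{3}}{3} \right)}}{56}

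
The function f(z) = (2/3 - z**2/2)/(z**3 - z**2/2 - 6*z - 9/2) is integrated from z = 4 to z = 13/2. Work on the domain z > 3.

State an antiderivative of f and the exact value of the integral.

Antiderivative: F(z) = -23*log(z - 3)/108 - log(z + 1)/12 - 11*log(z + 3/2)/54; value = -11*log(8)/54 - 23*log(7/2)/108 - log(15/2)/12 + log(5)/12 + 11*log(11/2)/54

The denominator factors as 3*(z - 3)*(z + 1)*(2*z + 3); partial fractions split f into directly integrable pieces: -11/(27*(2*z + 3)) - 1/(12*(z + 1)) - 23/(108*(z - 3)).
F(z) = -23*log(z - 3)/108 - log(z + 1)/12 - 11*log(z + 3/2)/54 is an antiderivative of f.
Check: d/dz[-23*log(z - 3)/108 - log(z + 1)/12 - 11*log(z + 3/2)/54] = (4 - 3*z**2)/(6*z**3 - 3*z**2 - 36*z - 27), which equals f(z).
F(13/2) = -11*log(8)/54 - 23*log(7/2)/108 - log(15/2)/12; F(4) = -11*log(11/2)/54 - log(5)/12.
Integral = F(13/2) - F(4) = -11*log(8)/54 - 23*log(7/2)/108 - log(15/2)/12 + log(5)/12 + 11*log(11/2)/54.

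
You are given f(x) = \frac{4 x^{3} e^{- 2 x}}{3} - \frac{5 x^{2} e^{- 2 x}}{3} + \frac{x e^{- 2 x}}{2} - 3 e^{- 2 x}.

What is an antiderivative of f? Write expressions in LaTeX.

An antiderivative is F(x) = \frac{\left(- 16 x^{3} - 4 x^{2} - 10 x + 31\right) e^{- 2 x}}{24}.

f has the shape u'v + uv' for u = - \frac{2 x^{3}}{3} - \frac{x^{2}}{6} - \frac{5 x}{12} + \frac{31}{24} and v = e^{- 2 x} — it is the derivative of the product u*v.
Check: d/dx[\frac{\left(- 16 x^{3} - 4 x^{2} - 10 x + 31\right) e^{- 2 x}}{24}] = \frac{\left(8 x^{3} - 10 x^{2} + 3 x - 18\right) e^{- 2 x}}{6}, which equals f(x).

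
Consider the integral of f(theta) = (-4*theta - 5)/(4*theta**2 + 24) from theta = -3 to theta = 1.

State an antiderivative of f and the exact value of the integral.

Antiderivative: F(theta) = -log(theta**2 + 6)/2 - 5*sqrt(6)*atan(sqrt(6)*theta/6)/24; value = -log(7)/2 - 5*sqrt(6)*atan(sqrt(6)/2)/24 - 5*sqrt(6)*atan(sqrt(6)/6)/24 + log(15)/2

Since d/dtheta undoes antidifferentiation here, F'(theta) = f(theta) is required of F(theta).
F(theta) = -log(theta**2 + 6)/2 - 5*sqrt(6)*atan(sqrt(6)*theta/6)/24 is an antiderivative of f.
Check: d/dtheta[-log(theta**2 + 6)/2 - 5*sqrt(6)*atan(sqrt(6)*theta/6)/24] = (-4*theta - 5)/(4*theta**2 + 24) = f(theta).
F(1) = -log(7)/2 - 5*sqrt(6)*atan(sqrt(6)/6)/24; F(-3) = -log(15)/2 + 5*sqrt(6)*atan(sqrt(6)/2)/24.
Integral = F(1) - F(-3) = -log(7)/2 - 5*sqrt(6)*atan(sqrt(6)/2)/24 - 5*sqrt(6)*atan(sqrt(6)/6)/24 + log(15)/2.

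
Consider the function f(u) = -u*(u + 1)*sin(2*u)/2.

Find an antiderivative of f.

An antiderivative is F(u) = (2*u**2*cos(2*u) - 2*u*sin(2*u) + 2*u*cos(2*u) - sin(2*u) - cos(2*u))/8.

Any candidate F(u) must reproduce f(u) exactly when differentiated.
Check: d/du[(2*u**2*cos(2*u) - 2*u*sin(2*u) + 2*u*cos(2*u) - sin(2*u) - cos(2*u))/8] = -u**2*sin(2*u)/2 - u*sin(2*u)/2, which equals f(u).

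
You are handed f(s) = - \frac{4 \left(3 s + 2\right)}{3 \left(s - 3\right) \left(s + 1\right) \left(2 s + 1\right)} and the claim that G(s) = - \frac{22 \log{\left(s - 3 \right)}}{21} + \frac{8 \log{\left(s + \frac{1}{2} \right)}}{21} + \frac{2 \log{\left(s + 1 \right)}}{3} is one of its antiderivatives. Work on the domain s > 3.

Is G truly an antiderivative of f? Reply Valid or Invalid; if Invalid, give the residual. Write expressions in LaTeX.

Invalid: d/ds[G] - f = \frac{- 12 s - 8}{6 s^{3} - 9 s^{2} - 24 s - 9}, which is not 0.

d/ds[G] = \frac{- 24 s - 16}{6 s^{3} - 9 s^{2} - 24 s - 9}
d/ds[G] - f(s) = \frac{- 12 s - 8}{6 s^{3} - 9 s^{2} - 24 s - 9} != 0.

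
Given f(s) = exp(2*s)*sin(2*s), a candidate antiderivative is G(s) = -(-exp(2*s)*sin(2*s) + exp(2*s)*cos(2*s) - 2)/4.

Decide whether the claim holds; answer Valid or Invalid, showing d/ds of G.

Valid. The derivative of G reproduces f.

d/ds[G] = exp(2*s)*sin(2*s)
This equals f(s) exactly, so the claim holds.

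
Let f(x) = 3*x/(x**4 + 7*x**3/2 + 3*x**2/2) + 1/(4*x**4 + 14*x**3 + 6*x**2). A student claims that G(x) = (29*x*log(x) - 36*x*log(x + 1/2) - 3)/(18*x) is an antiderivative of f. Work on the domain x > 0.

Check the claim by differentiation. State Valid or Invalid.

d/dx[G] = (-14*x**2 + 35*x + 3)/(36*x**3 + 18*x**2)
d/dx[G] - f(x) = -7/(18*x + 54) != 0.

Invalid: d/dx[G] - f = -7/(18*x + 54), which is not 0.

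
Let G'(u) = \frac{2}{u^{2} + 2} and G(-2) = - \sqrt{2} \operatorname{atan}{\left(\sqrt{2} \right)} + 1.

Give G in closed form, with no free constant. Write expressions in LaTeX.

G(u) = \sqrt{2} \operatorname{atan}{\left(\frac{\sqrt{2} u}{2} \right)} + 1

Since d/du undoes antidifferentiation here, G(u) must give back the stated G'(u).
A general antiderivative is \sqrt{2} \operatorname{atan}{\left(\frac{\sqrt{2} u}{2} \right)} + C.
The condition gives C = - \sqrt{2} \operatorname{atan}{\left(\sqrt{2} \right)} + 1 - (- \sqrt{2} \operatorname{atan}{\left(\sqrt{2} \right)}) = 1.
So G(u) = \sqrt{2} \operatorname{atan}{\left(\frac{\sqrt{2} u}{2} \right)} + 1.
Check: d/du[\sqrt{2} \operatorname{atan}{\left(\frac{\sqrt{2} u}{2} \right)} + 1] = \frac{2}{u^{2} + 2} = G'(u).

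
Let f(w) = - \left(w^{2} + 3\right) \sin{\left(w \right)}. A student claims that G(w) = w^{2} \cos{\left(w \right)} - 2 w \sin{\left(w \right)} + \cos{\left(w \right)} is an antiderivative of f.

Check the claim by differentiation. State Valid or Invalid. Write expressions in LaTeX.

d/dw[G] = - w^{2} \sin{\left(w \right)} - 3 \sin{\left(w \right)}
This equals f(w) exactly, so the claim holds.

Valid: G'(w) = f(w).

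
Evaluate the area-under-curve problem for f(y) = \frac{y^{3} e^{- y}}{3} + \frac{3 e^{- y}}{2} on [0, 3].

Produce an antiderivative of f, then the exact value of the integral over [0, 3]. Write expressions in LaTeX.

Recognize the product-rule pattern: f = u'v + uv' with u = - \frac{y^{3}}{3} - y^{2} - 2 y - \frac{7}{2}, v = e^{- y}, so integration by parts undoes it.
F(y) = \frac{\left(- 2 y^{3} - 6 y^{2} - 12 y - 21\right) e^{- y}}{6} is an antiderivative of f.
Check: d/dy[\frac{\left(- 2 y^{3} - 6 y^{2} - 12 y - 21\right) e^{- y}}{6}] = \frac{\left(2 y^{3} + 9\right) e^{- y}}{6}, which equals f(y).
F(3) = - \frac{55}{2 e^{3}}; F(0) = - \frac{7}{2}.
Integral = F(3) - F(0) = \frac{7}{2} - \frac{55}{2 e^{3}}.

Antiderivative: F(y) = \frac{\left(- 2 y^{3} - 6 y^{2} - 12 y - 21\right) e^{- y}}{6}; value = \frac{7}{2} - \frac{55}{2 e^{3}}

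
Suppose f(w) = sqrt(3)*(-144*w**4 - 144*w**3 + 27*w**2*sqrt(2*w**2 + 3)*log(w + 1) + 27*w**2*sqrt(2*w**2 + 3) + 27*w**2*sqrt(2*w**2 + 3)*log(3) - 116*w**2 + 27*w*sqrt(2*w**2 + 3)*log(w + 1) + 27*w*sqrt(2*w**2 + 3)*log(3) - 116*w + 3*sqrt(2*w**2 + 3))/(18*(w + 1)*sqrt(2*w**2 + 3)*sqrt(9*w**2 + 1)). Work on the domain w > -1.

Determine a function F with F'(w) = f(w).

An antiderivative is F(w) = sqrt(3)*(-4*sqrt(2*w**2 + 3)*sqrt(9*w**2 + 1) + 3*sqrt(9*w**2 + 1)*log(w + 1) + 3*sqrt(9*w**2 + 1)*log(3))/18.

f has the shape u'v + uv' for u = sqrt(3*w**2 + 1/3)/2 and v = -4*sqrt(2*w**2 + 3)/3 + log(3*w + 3) — it is the derivative of the product u*v.
Check: d/dw[sqrt(3)*(-4*sqrt(2*w**2 + 3)*sqrt(9*w**2 + 1) + 3*sqrt(9*w**2 + 1)*log(w + 1) + 3*sqrt(9*w**2 + 1)*log(3))/18] = (-144*sqrt(3)*w**4 - 144*sqrt(3)*w**3 + 27*sqrt(3)*w**2*sqrt(2*w**2 + 3)*log(w + 1) + 27*sqrt(3)*w**2*sqrt(2*w**2 + 3) + 27*sqrt(3)*w**2*sqrt(2*w**2 + 3)*log(3) - 116*sqrt(3)*w**2 + 27*sqrt(3)*w*sqrt(2*w**2 + 3)*log(w + 1) + 27*sqrt(3)*w*sqrt(2*w**2 + 3)*log(3) - 116*sqrt(3)*w + 3*sqrt(3)*sqrt(2*w**2 + 3))/(18*w*sqrt(2*w**2 + 3)*sqrt(9*w**2 + 1) + 18*sqrt(2*w**2 + 3)*sqrt(9*w**2 + 1)), which equals f(w).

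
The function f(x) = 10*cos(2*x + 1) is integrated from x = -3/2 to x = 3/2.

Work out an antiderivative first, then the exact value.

Antiderivative: F(x) = 5*sin(2*x + 1); value = 5*sin(4) + 5*sin(2)

Check any antiderivative F(x) by computing F'(x) and comparing it with f(x).
F(x) = 5*sin(2*x + 1) is an antiderivative of f.
Check: d/dx[5*sin(2*x + 1)] = 10*cos(2*x + 1) = f(x).
F(3/2) = 5*sin(4); F(-3/2) = -5*sin(2).
Integral = F(3/2) - F(-3/2) = 5*sin(4) + 5*sin(2).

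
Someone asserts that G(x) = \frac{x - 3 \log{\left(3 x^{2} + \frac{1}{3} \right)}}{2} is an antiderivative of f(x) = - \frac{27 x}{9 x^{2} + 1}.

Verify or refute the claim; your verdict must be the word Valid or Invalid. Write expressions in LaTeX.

d/dx[G] = \frac{9 x^{2} - 54 x + 1}{18 x^{2} + 2}
d/dx[G] - f(x) = \frac{1}{2} != 0.

Invalid: d/dx[G] - f = \frac{1}{2}, which is not 0.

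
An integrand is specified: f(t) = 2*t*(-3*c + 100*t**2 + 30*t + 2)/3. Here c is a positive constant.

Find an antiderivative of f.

An antiderivative is F(t) = -c*t**2 + 50*t**4/3 + 20*t**3/3 + 2*t**2/3.

Differentiate the proposed F(t) back; it has to land on f(t) exactly.
Check: d/dt[-c*t**2 + 50*t**4/3 + 20*t**3/3 + 2*t**2/3] = -2*c*t + 200*t**3/3 + 20*t**2 + 4*t/3, which equals f(t).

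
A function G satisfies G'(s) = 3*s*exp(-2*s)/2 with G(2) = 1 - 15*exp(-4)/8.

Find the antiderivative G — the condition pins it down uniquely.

Recognize the product-rule pattern: G'(s) = u'v + uv' with u = -3*s/4 - 3/8, v = exp(-2*s), so integration by parts undoes it.
A general antiderivative is (-6*s - 3)*exp(-2*s)/8 + C.
The condition gives C = 1 - 15*exp(-4)/8 - (-15*exp(-4)/8) = 1.
So G(s) = (-6*s + 8*exp(2*s) - 3)*exp(-2*s)/8.
Check: d/ds[(-6*s + 8*exp(2*s) - 3)*exp(-2*s)/8] = 3*s*exp(-2*s)/2 = G'(s).

G(s) = (-6*s + 8*exp(2*s) - 3)*exp(-2*s)/8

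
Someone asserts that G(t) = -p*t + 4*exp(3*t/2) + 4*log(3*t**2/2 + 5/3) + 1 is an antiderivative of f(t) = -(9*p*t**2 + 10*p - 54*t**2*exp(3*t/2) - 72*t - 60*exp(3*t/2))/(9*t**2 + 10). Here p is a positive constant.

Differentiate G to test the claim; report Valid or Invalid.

d/dt[G] = (-9*p*t**2 - 10*p + 54*t**2*exp(3*t/2) + 72*t + 60*exp(3*t/2))/(9*t**2 + 10)
This equals f(t) exactly, so the claim holds.

Valid - differentiating G returns exactly f.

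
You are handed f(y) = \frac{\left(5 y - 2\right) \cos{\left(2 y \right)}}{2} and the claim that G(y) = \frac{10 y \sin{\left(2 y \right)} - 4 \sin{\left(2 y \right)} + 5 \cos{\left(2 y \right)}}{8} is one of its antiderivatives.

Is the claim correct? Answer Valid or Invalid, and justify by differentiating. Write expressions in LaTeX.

d/dy[G] = \frac{5 y \cos{\left(2 y \right)}}{2} - \cos{\left(2 y \right)}
This equals f(y) exactly, so the claim holds.

Valid - differentiating G returns exactly f.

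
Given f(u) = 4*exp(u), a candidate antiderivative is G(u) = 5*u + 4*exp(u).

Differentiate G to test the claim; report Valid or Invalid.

Invalid: d/du[G] - f = 5, which is not 0.

d/du[G] = 4*exp(u) + 5
d/du[G] - f(u) = 5 != 0.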